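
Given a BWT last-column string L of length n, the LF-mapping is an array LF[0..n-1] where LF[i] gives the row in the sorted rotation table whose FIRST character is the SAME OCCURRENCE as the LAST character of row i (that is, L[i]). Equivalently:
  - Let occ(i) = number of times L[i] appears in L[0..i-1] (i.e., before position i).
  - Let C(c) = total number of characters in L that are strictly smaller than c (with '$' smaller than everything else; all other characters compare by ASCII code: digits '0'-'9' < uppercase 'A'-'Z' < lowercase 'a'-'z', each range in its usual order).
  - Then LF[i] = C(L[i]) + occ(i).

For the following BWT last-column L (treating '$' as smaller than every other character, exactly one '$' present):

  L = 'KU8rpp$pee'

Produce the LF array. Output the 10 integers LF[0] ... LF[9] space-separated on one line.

Answer: 2 3 1 9 6 7 0 8 4 5

Derivation:
Char counts: '$':1, '8':1, 'K':1, 'U':1, 'e':2, 'p':3, 'r':1
C (first-col start): C('$')=0, C('8')=1, C('K')=2, C('U')=3, C('e')=4, C('p')=6, C('r')=9
L[0]='K': occ=0, LF[0]=C('K')+0=2+0=2
L[1]='U': occ=0, LF[1]=C('U')+0=3+0=3
L[2]='8': occ=0, LF[2]=C('8')+0=1+0=1
L[3]='r': occ=0, LF[3]=C('r')+0=9+0=9
L[4]='p': occ=0, LF[4]=C('p')+0=6+0=6
L[5]='p': occ=1, LF[5]=C('p')+1=6+1=7
L[6]='$': occ=0, LF[6]=C('$')+0=0+0=0
L[7]='p': occ=2, LF[7]=C('p')+2=6+2=8
L[8]='e': occ=0, LF[8]=C('e')+0=4+0=4
L[9]='e': occ=1, LF[9]=C('e')+1=4+1=5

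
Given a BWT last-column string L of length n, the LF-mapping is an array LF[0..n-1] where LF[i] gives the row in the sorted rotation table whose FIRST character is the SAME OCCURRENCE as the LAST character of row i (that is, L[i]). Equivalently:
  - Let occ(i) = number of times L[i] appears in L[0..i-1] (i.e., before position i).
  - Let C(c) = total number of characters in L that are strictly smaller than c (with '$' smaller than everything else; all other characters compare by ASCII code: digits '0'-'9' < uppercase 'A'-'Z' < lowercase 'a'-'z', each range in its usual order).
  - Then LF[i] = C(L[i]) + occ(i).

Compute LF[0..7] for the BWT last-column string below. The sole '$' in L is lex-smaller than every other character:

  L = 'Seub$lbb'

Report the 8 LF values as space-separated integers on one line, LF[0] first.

Char counts: '$':1, 'S':1, 'b':3, 'e':1, 'l':1, 'u':1
C (first-col start): C('$')=0, C('S')=1, C('b')=2, C('e')=5, C('l')=6, C('u')=7
L[0]='S': occ=0, LF[0]=C('S')+0=1+0=1
L[1]='e': occ=0, LF[1]=C('e')+0=5+0=5
L[2]='u': occ=0, LF[2]=C('u')+0=7+0=7
L[3]='b': occ=0, LF[3]=C('b')+0=2+0=2
L[4]='$': occ=0, LF[4]=C('$')+0=0+0=0
L[5]='l': occ=0, LF[5]=C('l')+0=6+0=6
L[6]='b': occ=1, LF[6]=C('b')+1=2+1=3
L[7]='b': occ=2, LF[7]=C('b')+2=2+2=4

Answer: 1 5 7 2 0 6 3 4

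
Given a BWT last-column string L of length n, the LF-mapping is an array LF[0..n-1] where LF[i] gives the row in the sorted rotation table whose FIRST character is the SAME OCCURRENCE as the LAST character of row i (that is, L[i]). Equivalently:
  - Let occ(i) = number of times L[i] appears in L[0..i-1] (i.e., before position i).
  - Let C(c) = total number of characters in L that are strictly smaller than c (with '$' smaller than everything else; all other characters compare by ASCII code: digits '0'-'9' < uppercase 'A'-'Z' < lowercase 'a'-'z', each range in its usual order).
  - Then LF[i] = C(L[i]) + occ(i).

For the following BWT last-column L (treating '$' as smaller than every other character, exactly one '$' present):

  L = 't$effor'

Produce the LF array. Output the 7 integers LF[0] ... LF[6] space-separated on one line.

Answer: 6 0 1 2 3 4 5

Derivation:
Char counts: '$':1, 'e':1, 'f':2, 'o':1, 'r':1, 't':1
C (first-col start): C('$')=0, C('e')=1, C('f')=2, C('o')=4, C('r')=5, C('t')=6
L[0]='t': occ=0, LF[0]=C('t')+0=6+0=6
L[1]='$': occ=0, LF[1]=C('$')+0=0+0=0
L[2]='e': occ=0, LF[2]=C('e')+0=1+0=1
L[3]='f': occ=0, LF[3]=C('f')+0=2+0=2
L[4]='f': occ=1, LF[4]=C('f')+1=2+1=3
L[5]='o': occ=0, LF[5]=C('o')+0=4+0=4
L[6]='r': occ=0, LF[6]=C('r')+0=5+0=5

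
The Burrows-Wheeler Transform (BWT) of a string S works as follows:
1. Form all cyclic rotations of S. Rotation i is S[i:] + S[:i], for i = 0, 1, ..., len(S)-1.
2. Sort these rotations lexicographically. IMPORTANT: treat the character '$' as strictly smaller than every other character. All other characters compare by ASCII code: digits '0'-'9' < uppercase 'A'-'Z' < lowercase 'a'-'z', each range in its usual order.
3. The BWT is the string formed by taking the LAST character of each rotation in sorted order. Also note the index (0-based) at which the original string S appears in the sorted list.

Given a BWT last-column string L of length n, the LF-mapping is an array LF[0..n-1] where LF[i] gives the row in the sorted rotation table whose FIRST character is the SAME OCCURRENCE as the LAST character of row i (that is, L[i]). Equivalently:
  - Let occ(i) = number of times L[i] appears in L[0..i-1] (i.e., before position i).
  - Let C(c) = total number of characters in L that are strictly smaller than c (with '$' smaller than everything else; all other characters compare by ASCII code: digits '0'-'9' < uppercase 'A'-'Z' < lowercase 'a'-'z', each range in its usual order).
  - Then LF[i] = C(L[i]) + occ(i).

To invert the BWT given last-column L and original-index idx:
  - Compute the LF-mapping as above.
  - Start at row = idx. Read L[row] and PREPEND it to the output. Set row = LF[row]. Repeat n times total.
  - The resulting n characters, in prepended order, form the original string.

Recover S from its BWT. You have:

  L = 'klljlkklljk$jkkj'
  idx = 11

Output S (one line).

LF mapping: 5 11 12 1 13 6 7 14 15 2 8 0 3 9 10 4
Walk LF starting at row 11, prepending L[row]:
  step 1: row=11, L[11]='$', prepend. Next row=LF[11]=0
  step 2: row=0, L[0]='k', prepend. Next row=LF[0]=5
  step 3: row=5, L[5]='k', prepend. Next row=LF[5]=6
  step 4: row=6, L[6]='k', prepend. Next row=LF[6]=7
  step 5: row=7, L[7]='l', prepend. Next row=LF[7]=14
  step 6: row=14, L[14]='k', prepend. Next row=LF[14]=10
  step 7: row=10, L[10]='k', prepend. Next row=LF[10]=8
  step 8: row=8, L[8]='l', prepend. Next row=LF[8]=15
  step 9: row=15, L[15]='j', prepend. Next row=LF[15]=4
  step 10: row=4, L[4]='l', prepend. Next row=LF[4]=13
  step 11: row=13, L[13]='k', prepend. Next row=LF[13]=9
  step 12: row=9, L[9]='j', prepend. Next row=LF[9]=2
  step 13: row=2, L[2]='l', prepend. Next row=LF[2]=12
  step 14: row=12, L[12]='j', prepend. Next row=LF[12]=3
  step 15: row=3, L[3]='j', prepend. Next row=LF[3]=1
  step 16: row=1, L[1]='l', prepend. Next row=LF[1]=11
Reversed output: ljjljkljlkklkkk$

Answer: ljjljkljlkklkkk$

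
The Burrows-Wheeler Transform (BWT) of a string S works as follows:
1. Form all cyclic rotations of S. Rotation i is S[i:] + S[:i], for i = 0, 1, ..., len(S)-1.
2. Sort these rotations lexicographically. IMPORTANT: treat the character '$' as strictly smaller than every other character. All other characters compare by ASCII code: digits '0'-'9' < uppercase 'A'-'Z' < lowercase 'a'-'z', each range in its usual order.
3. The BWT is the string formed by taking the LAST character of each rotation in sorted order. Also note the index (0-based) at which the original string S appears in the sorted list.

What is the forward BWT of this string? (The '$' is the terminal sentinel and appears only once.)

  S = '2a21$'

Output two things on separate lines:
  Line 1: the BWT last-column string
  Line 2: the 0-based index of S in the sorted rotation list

Answer: 12a$2
3

Derivation:
All 5 rotations (rotation i = S[i:]+S[:i]):
  rot[0] = 2a21$
  rot[1] = a21$2
  rot[2] = 21$2a
  rot[3] = 1$2a2
  rot[4] = $2a21
Sorted (with $ < everything):
  sorted[0] = $2a21  (last char: '1')
  sorted[1] = 1$2a2  (last char: '2')
  sorted[2] = 21$2a  (last char: 'a')
  sorted[3] = 2a21$  (last char: '$')
  sorted[4] = a21$2  (last char: '2')
Last column: 12a$2
Original string S is at sorted index 3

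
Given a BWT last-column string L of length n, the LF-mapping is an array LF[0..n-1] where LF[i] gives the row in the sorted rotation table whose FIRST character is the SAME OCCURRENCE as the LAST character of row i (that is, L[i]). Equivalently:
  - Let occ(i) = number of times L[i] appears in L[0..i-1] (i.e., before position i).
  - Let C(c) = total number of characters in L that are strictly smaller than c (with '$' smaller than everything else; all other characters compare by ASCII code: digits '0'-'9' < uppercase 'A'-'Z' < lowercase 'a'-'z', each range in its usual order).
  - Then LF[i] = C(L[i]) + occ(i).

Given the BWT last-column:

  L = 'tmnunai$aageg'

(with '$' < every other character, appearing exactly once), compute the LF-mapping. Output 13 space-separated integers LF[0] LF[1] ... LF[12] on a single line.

Answer: 11 8 9 12 10 1 7 0 2 3 5 4 6

Derivation:
Char counts: '$':1, 'a':3, 'e':1, 'g':2, 'i':1, 'm':1, 'n':2, 't':1, 'u':1
C (first-col start): C('$')=0, C('a')=1, C('e')=4, C('g')=5, C('i')=7, C('m')=8, C('n')=9, C('t')=11, C('u')=12
L[0]='t': occ=0, LF[0]=C('t')+0=11+0=11
L[1]='m': occ=0, LF[1]=C('m')+0=8+0=8
L[2]='n': occ=0, LF[2]=C('n')+0=9+0=9
L[3]='u': occ=0, LF[3]=C('u')+0=12+0=12
L[4]='n': occ=1, LF[4]=C('n')+1=9+1=10
L[5]='a': occ=0, LF[5]=C('a')+0=1+0=1
L[6]='i': occ=0, LF[6]=C('i')+0=7+0=7
L[7]='$': occ=0, LF[7]=C('$')+0=0+0=0
L[8]='a': occ=1, LF[8]=C('a')+1=1+1=2
L[9]='a': occ=2, LF[9]=C('a')+2=1+2=3
L[10]='g': occ=0, LF[10]=C('g')+0=5+0=5
L[11]='e': occ=0, LF[11]=C('e')+0=4+0=4
L[12]='g': occ=1, LF[12]=C('g')+1=5+1=6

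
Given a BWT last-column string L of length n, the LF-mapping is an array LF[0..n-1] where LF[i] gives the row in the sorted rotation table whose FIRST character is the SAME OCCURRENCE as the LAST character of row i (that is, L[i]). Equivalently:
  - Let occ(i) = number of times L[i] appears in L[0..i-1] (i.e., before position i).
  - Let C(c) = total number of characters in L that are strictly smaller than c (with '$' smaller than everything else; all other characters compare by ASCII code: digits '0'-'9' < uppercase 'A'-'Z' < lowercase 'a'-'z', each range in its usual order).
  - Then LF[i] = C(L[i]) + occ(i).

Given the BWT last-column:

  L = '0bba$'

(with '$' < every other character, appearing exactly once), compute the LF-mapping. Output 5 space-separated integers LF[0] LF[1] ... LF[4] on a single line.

Char counts: '$':1, '0':1, 'a':1, 'b':2
C (first-col start): C('$')=0, C('0')=1, C('a')=2, C('b')=3
L[0]='0': occ=0, LF[0]=C('0')+0=1+0=1
L[1]='b': occ=0, LF[1]=C('b')+0=3+0=3
L[2]='b': occ=1, LF[2]=C('b')+1=3+1=4
L[3]='a': occ=0, LF[3]=C('a')+0=2+0=2
L[4]='$': occ=0, LF[4]=C('$')+0=0+0=0

Answer: 1 3 4 2 0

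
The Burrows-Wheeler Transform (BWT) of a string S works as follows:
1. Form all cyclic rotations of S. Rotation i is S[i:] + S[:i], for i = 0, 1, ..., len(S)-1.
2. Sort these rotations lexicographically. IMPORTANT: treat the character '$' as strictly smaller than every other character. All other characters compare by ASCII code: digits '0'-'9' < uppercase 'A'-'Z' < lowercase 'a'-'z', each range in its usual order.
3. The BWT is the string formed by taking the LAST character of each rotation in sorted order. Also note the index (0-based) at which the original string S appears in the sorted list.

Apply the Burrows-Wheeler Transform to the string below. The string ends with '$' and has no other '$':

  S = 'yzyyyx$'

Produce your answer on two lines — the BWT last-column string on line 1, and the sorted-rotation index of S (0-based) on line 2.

All 7 rotations (rotation i = S[i:]+S[:i]):
  rot[0] = yzyyyx$
  rot[1] = zyyyx$y
  rot[2] = yyyx$yz
  rot[3] = yyx$yzy
  rot[4] = yx$yzyy
  rot[5] = x$yzyyy
  rot[6] = $yzyyyx
Sorted (with $ < everything):
  sorted[0] = $yzyyyx  (last char: 'x')
  sorted[1] = x$yzyyy  (last char: 'y')
  sorted[2] = yx$yzyy  (last char: 'y')
  sorted[3] = yyx$yzy  (last char: 'y')
  sorted[4] = yyyx$yz  (last char: 'z')
  sorted[5] = yzyyyx$  (last char: '$')
  sorted[6] = zyyyx$y  (last char: 'y')
Last column: xyyyz$y
Original string S is at sorted index 5

Answer: xyyyz$y
5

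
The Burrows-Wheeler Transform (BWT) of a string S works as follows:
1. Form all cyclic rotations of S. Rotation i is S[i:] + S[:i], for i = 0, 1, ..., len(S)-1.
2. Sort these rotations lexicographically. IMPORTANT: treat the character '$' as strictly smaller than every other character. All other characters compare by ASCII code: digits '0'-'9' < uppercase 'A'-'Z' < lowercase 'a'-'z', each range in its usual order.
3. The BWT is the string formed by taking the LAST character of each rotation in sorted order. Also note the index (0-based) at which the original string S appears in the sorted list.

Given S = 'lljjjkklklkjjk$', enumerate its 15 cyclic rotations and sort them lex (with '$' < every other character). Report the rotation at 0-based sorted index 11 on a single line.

Answer: ljjjkklklkjjk$l

Derivation:
All 15 rotations (rotation i = S[i:]+S[:i]):
  rot[0] = lljjjkklklkjjk$
  rot[1] = ljjjkklklkjjk$l
  rot[2] = jjjkklklkjjk$ll
  rot[3] = jjkklklkjjk$llj
  rot[4] = jkklklkjjk$lljj
  rot[5] = kklklkjjk$lljjj
  rot[6] = klklkjjk$lljjjk
  rot[7] = lklkjjk$lljjjkk
  rot[8] = klkjjk$lljjjkkl
  rot[9] = lkjjk$lljjjkklk
  rot[10] = kjjk$lljjjkklkl
  rot[11] = jjk$lljjjkklklk
  rot[12] = jk$lljjjkklklkj
  rot[13] = k$lljjjkklklkjj
  rot[14] = $lljjjkklklkjjk
Sorted (with $ < everything):
  sorted[0] = $lljjjkklklkjjk
  sorted[1] = jjjkklklkjjk$ll
  sorted[2] = jjk$lljjjkklklk
  sorted[3] = jjkklklkjjk$llj
  sorted[4] = jk$lljjjkklklkj
  sorted[5] = jkklklkjjk$lljj
  sorted[6] = k$lljjjkklklkjj
  sorted[7] = kjjk$lljjjkklkl
  sorted[8] = kklklkjjk$lljjj
  sorted[9] = klkjjk$lljjjkkl
  sorted[10] = klklkjjk$lljjjk
  sorted[11] = ljjjkklklkjjk$l
  sorted[12] = lkjjk$lljjjkklk
  sorted[13] = lklkjjk$lljjjkk
  sorted[14] = lljjjkklklkjjk$
sorted[11] = ljjjkklklkjjk$l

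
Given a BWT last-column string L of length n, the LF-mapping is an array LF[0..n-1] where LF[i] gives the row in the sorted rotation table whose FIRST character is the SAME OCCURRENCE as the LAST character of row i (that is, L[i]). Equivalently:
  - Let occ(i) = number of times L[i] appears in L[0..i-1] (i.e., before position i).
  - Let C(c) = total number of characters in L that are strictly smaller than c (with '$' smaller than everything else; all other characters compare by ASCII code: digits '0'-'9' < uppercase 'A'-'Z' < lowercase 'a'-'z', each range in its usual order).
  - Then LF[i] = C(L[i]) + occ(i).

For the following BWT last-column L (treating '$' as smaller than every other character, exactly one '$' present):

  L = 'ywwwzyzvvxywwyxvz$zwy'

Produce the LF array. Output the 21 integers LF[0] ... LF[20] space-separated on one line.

Char counts: '$':1, 'v':3, 'w':6, 'x':2, 'y':5, 'z':4
C (first-col start): C('$')=0, C('v')=1, C('w')=4, C('x')=10, C('y')=12, C('z')=17
L[0]='y': occ=0, LF[0]=C('y')+0=12+0=12
L[1]='w': occ=0, LF[1]=C('w')+0=4+0=4
L[2]='w': occ=1, LF[2]=C('w')+1=4+1=5
L[3]='w': occ=2, LF[3]=C('w')+2=4+2=6
L[4]='z': occ=0, LF[4]=C('z')+0=17+0=17
L[5]='y': occ=1, LF[5]=C('y')+1=12+1=13
L[6]='z': occ=1, LF[6]=C('z')+1=17+1=18
L[7]='v': occ=0, LF[7]=C('v')+0=1+0=1
L[8]='v': occ=1, LF[8]=C('v')+1=1+1=2
L[9]='x': occ=0, LF[9]=C('x')+0=10+0=10
L[10]='y': occ=2, LF[10]=C('y')+2=12+2=14
L[11]='w': occ=3, LF[11]=C('w')+3=4+3=7
L[12]='w': occ=4, LF[12]=C('w')+4=4+4=8
L[13]='y': occ=3, LF[13]=C('y')+3=12+3=15
L[14]='x': occ=1, LF[14]=C('x')+1=10+1=11
L[15]='v': occ=2, LF[15]=C('v')+2=1+2=3
L[16]='z': occ=2, LF[16]=C('z')+2=17+2=19
L[17]='$': occ=0, LF[17]=C('$')+0=0+0=0
L[18]='z': occ=3, LF[18]=C('z')+3=17+3=20
L[19]='w': occ=5, LF[19]=C('w')+5=4+5=9
L[20]='y': occ=4, LF[20]=C('y')+4=12+4=16

Answer: 12 4 5 6 17 13 18 1 2 10 14 7 8 15 11 3 19 0 20 9 16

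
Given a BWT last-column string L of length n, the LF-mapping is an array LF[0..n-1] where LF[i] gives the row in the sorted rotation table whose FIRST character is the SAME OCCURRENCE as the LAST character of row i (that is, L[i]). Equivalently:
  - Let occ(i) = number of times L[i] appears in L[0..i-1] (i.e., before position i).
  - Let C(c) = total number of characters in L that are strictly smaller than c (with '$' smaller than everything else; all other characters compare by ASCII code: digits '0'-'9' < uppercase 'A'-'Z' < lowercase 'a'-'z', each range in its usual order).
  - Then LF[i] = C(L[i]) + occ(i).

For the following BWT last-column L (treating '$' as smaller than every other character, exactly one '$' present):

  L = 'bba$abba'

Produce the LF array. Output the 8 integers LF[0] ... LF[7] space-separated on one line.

Char counts: '$':1, 'a':3, 'b':4
C (first-col start): C('$')=0, C('a')=1, C('b')=4
L[0]='b': occ=0, LF[0]=C('b')+0=4+0=4
L[1]='b': occ=1, LF[1]=C('b')+1=4+1=5
L[2]='a': occ=0, LF[2]=C('a')+0=1+0=1
L[3]='$': occ=0, LF[3]=C('$')+0=0+0=0
L[4]='a': occ=1, LF[4]=C('a')+1=1+1=2
L[5]='b': occ=2, LF[5]=C('b')+2=4+2=6
L[6]='b': occ=3, LF[6]=C('b')+3=4+3=7
L[7]='a': occ=2, LF[7]=C('a')+2=1+2=3

Answer: 4 5 1 0 2 6 7 3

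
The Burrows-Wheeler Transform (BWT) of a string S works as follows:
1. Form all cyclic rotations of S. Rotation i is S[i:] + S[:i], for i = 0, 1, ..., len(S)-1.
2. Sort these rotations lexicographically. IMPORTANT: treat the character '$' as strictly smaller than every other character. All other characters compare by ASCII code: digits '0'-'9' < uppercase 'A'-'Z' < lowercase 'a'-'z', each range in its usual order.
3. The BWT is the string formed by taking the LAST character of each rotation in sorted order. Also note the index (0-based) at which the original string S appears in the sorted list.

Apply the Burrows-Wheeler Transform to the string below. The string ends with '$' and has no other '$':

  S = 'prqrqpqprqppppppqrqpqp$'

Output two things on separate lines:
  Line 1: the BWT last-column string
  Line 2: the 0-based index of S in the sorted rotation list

Answer: pqqppppqqpq$prrrpprpqqp
11

Derivation:
All 23 rotations (rotation i = S[i:]+S[:i]):
  rot[0] = prqrqpqprqppppppqrqpqp$
  rot[1] = rqrqpqprqppppppqrqpqp$p
  rot[2] = qrqpqprqppppppqrqpqp$pr
  rot[3] = rqpqprqppppppqrqpqp$prq
  rot[4] = qpqprqppppppqrqpqp$prqr
  rot[5] = pqprqppppppqrqpqp$prqrq
  rot[6] = qprqppppppqrqpqp$prqrqp
  rot[7] = prqppppppqrqpqp$prqrqpq
  rot[8] = rqppppppqrqpqp$prqrqpqp
  rot[9] = qppppppqrqpqp$prqrqpqpr
  rot[10] = ppppppqrqpqp$prqrqpqprq
  rot[11] = pppppqrqpqp$prqrqpqprqp
  rot[12] = ppppqrqpqp$prqrqpqprqpp
  rot[13] = pppqrqpqp$prqrqpqprqppp
  rot[14] = ppqrqpqp$prqrqpqprqpppp
  rot[15] = pqrqpqp$prqrqpqprqppppp
  rot[16] = qrqpqp$prqrqpqprqpppppp
  rot[17] = rqpqp$prqrqpqprqppppppq
  rot[18] = qpqp$prqrqpqprqppppppqr
  rot[19] = pqp$prqrqpqprqppppppqrq
  rot[20] = qp$prqrqpqprqppppppqrqp
  rot[21] = p$prqrqpqprqppppppqrqpq
  rot[22] = $prqrqpqprqppppppqrqpqp
Sorted (with $ < everything):
  sorted[0] = $prqrqpqprqppppppqrqpqp  (last char: 'p')
  sorted[1] = p$prqrqpqprqppppppqrqpq  (last char: 'q')
  sorted[2] = ppppppqrqpqp$prqrqpqprq  (last char: 'q')
  sorted[3] = pppppqrqpqp$prqrqpqprqp  (last char: 'p')
  sorted[4] = ppppqrqpqp$prqrqpqprqpp  (last char: 'p')
  sorted[5] = pppqrqpqp$prqrqpqprqppp  (last char: 'p')
  sorted[6] = ppqrqpqp$prqrqpqprqpppp  (last char: 'p')
  sorted[7] = pqp$prqrqpqprqppppppqrq  (last char: 'q')
  sorted[8] = pqprqppppppqrqpqp$prqrq  (last char: 'q')
  sorted[9] = pqrqpqp$prqrqpqprqppppp  (last char: 'p')
  sorted[10] = prqppppppqrqpqp$prqrqpq  (last char: 'q')
  sorted[11] = prqrqpqprqppppppqrqpqp$  (last char: '$')
  sorted[12] = qp$prqrqpqprqppppppqrqp  (last char: 'p')
  sorted[13] = qppppppqrqpqp$prqrqpqpr  (last char: 'r')
  sorted[14] = qpqp$prqrqpqprqppppppqr  (last char: 'r')
  sorted[15] = qpqprqppppppqrqpqp$prqr  (last char: 'r')
  sorted[16] = qprqppppppqrqpqp$prqrqp  (last char: 'p')
  sorted[17] = qrqpqp$prqrqpqprqpppppp  (last char: 'p')
  sorted[18] = qrqpqprqppppppqrqpqp$pr  (last char: 'r')
  sorted[19] = rqppppppqrqpqp$prqrqpqp  (last char: 'p')
  sorted[20] = rqpqp$prqrqpqprqppppppq  (last char: 'q')
  sorted[21] = rqpqprqppppppqrqpqp$prq  (last char: 'q')
  sorted[22] = rqrqpqprqppppppqrqpqp$p  (last char: 'p')
Last column: pqqppppqqpq$prrrpprpqqp
Original string S is at sorted index 11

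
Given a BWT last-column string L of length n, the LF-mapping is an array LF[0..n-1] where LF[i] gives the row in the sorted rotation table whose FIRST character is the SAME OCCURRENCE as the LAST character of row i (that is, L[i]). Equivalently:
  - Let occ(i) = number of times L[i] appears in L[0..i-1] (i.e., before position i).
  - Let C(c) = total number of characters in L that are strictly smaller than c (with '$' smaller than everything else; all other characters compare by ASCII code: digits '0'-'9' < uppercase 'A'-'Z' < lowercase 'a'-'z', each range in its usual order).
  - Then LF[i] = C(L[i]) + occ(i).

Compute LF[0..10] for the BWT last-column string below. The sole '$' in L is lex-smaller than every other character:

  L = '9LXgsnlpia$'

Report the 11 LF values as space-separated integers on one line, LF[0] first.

Char counts: '$':1, '9':1, 'L':1, 'X':1, 'a':1, 'g':1, 'i':1, 'l':1, 'n':1, 'p':1, 's':1
C (first-col start): C('$')=0, C('9')=1, C('L')=2, C('X')=3, C('a')=4, C('g')=5, C('i')=6, C('l')=7, C('n')=8, C('p')=9, C('s')=10
L[0]='9': occ=0, LF[0]=C('9')+0=1+0=1
L[1]='L': occ=0, LF[1]=C('L')+0=2+0=2
L[2]='X': occ=0, LF[2]=C('X')+0=3+0=3
L[3]='g': occ=0, LF[3]=C('g')+0=5+0=5
L[4]='s': occ=0, LF[4]=C('s')+0=10+0=10
L[5]='n': occ=0, LF[5]=C('n')+0=8+0=8
L[6]='l': occ=0, LF[6]=C('l')+0=7+0=7
L[7]='p': occ=0, LF[7]=C('p')+0=9+0=9
L[8]='i': occ=0, LF[8]=C('i')+0=6+0=6
L[9]='a': occ=0, LF[9]=C('a')+0=4+0=4
L[10]='$': occ=0, LF[10]=C('$')+0=0+0=0

Answer: 1 2 3 5 10 8 7 9 6 4 0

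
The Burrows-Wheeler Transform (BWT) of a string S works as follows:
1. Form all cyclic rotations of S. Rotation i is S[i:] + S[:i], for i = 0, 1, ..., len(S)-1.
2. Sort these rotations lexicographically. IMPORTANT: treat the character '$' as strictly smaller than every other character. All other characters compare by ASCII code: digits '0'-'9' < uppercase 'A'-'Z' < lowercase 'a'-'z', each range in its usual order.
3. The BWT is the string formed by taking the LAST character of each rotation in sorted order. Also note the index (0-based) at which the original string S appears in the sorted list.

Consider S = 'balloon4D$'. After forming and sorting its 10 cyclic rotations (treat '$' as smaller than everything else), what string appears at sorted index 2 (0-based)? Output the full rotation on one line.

Answer: D$balloon4

Derivation:
All 10 rotations (rotation i = S[i:]+S[:i]):
  rot[0] = balloon4D$
  rot[1] = alloon4D$b
  rot[2] = lloon4D$ba
  rot[3] = loon4D$bal
  rot[4] = oon4D$ball
  rot[5] = on4D$ballo
  rot[6] = n4D$balloo
  rot[7] = 4D$balloon
  rot[8] = D$balloon4
  rot[9] = $balloon4D
Sorted (with $ < everything):
  sorted[0] = $balloon4D
  sorted[1] = 4D$balloon
  sorted[2] = D$balloon4
  sorted[3] = alloon4D$b
  sorted[4] = balloon4D$
  sorted[5] = lloon4D$ba
  sorted[6] = loon4D$bal
  sorted[7] = n4D$balloo
  sorted[8] = on4D$ballo
  sorted[9] = oon4D$ball
sorted[2] = D$balloon4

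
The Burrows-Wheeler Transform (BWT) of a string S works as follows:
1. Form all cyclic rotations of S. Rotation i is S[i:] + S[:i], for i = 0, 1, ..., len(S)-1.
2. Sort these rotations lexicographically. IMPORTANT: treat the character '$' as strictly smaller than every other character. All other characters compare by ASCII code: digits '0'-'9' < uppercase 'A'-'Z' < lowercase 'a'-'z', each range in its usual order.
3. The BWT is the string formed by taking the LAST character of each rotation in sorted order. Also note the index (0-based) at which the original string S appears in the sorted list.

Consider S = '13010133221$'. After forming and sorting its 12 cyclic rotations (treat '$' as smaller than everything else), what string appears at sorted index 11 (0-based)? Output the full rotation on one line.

All 12 rotations (rotation i = S[i:]+S[:i]):
  rot[0] = 13010133221$
  rot[1] = 3010133221$1
  rot[2] = 010133221$13
  rot[3] = 10133221$130
  rot[4] = 0133221$1301
  rot[5] = 133221$13010
  rot[6] = 33221$130101
  rot[7] = 3221$1301013
  rot[8] = 221$13010133
  rot[9] = 21$130101332
  rot[10] = 1$1301013322
  rot[11] = $13010133221
Sorted (with $ < everything):
  sorted[0] = $13010133221
  sorted[1] = 010133221$13
  sorted[2] = 0133221$1301
  sorted[3] = 1$1301013322
  sorted[4] = 10133221$130
  sorted[5] = 13010133221$
  sorted[6] = 133221$13010
  sorted[7] = 21$130101332
  sorted[8] = 221$13010133
  sorted[9] = 3010133221$1
  sorted[10] = 3221$1301013
  sorted[11] = 33221$130101
sorted[11] = 33221$130101

Answer: 33221$130101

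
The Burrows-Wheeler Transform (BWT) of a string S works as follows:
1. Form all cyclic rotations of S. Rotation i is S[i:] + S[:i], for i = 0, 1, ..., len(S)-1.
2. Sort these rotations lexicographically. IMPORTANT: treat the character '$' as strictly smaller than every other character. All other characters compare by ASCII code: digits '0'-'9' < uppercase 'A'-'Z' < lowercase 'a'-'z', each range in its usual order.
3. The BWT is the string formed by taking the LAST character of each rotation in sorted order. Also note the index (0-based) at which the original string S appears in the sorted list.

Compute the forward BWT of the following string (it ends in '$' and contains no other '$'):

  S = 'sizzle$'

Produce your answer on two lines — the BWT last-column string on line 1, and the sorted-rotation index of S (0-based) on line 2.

All 7 rotations (rotation i = S[i:]+S[:i]):
  rot[0] = sizzle$
  rot[1] = izzle$s
  rot[2] = zzle$si
  rot[3] = zle$siz
  rot[4] = le$sizz
  rot[5] = e$sizzl
  rot[6] = $sizzle
Sorted (with $ < everything):
  sorted[0] = $sizzle  (last char: 'e')
  sorted[1] = e$sizzl  (last char: 'l')
  sorted[2] = izzle$s  (last char: 's')
  sorted[3] = le$sizz  (last char: 'z')
  sorted[4] = sizzle$  (last char: '$')
  sorted[5] = zle$siz  (last char: 'z')
  sorted[6] = zzle$si  (last char: 'i')
Last column: elsz$zi
Original string S is at sorted index 4

Answer: elsz$zi
4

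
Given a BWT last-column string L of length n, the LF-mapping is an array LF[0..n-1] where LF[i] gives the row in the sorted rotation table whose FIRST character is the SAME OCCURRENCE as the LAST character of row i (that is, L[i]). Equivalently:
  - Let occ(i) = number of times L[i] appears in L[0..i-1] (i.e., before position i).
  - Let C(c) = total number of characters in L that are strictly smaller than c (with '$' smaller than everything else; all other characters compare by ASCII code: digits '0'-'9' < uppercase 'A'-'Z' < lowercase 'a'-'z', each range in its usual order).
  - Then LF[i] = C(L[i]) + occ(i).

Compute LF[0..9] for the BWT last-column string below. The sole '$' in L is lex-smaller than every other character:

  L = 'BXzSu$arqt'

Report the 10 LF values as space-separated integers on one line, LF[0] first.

Char counts: '$':1, 'B':1, 'S':1, 'X':1, 'a':1, 'q':1, 'r':1, 't':1, 'u':1, 'z':1
C (first-col start): C('$')=0, C('B')=1, C('S')=2, C('X')=3, C('a')=4, C('q')=5, C('r')=6, C('t')=7, C('u')=8, C('z')=9
L[0]='B': occ=0, LF[0]=C('B')+0=1+0=1
L[1]='X': occ=0, LF[1]=C('X')+0=3+0=3
L[2]='z': occ=0, LF[2]=C('z')+0=9+0=9
L[3]='S': occ=0, LF[3]=C('S')+0=2+0=2
L[4]='u': occ=0, LF[4]=C('u')+0=8+0=8
L[5]='$': occ=0, LF[5]=C('$')+0=0+0=0
L[6]='a': occ=0, LF[6]=C('a')+0=4+0=4
L[7]='r': occ=0, LF[7]=C('r')+0=6+0=6
L[8]='q': occ=0, LF[8]=C('q')+0=5+0=5
L[9]='t': occ=0, LF[9]=C('t')+0=7+0=7

Answer: 1 3 9 2 8 0 4 6 5 7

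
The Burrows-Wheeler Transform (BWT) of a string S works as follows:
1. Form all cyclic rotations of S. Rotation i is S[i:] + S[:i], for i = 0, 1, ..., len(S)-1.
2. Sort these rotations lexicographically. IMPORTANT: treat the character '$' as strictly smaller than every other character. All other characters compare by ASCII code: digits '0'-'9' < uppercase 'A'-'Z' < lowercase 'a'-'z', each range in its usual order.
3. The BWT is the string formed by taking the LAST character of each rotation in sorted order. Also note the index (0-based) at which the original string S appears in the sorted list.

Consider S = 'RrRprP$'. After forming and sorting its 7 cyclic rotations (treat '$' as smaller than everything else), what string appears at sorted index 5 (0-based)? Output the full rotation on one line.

All 7 rotations (rotation i = S[i:]+S[:i]):
  rot[0] = RrRprP$
  rot[1] = rRprP$R
  rot[2] = RprP$Rr
  rot[3] = prP$RrR
  rot[4] = rP$RrRp
  rot[5] = P$RrRpr
  rot[6] = $RrRprP
Sorted (with $ < everything):
  sorted[0] = $RrRprP
  sorted[1] = P$RrRpr
  sorted[2] = RprP$Rr
  sorted[3] = RrRprP$
  sorted[4] = prP$RrR
  sorted[5] = rP$RrRp
  sorted[6] = rRprP$R
sorted[5] = rP$RrRp

Answer: rP$RrRp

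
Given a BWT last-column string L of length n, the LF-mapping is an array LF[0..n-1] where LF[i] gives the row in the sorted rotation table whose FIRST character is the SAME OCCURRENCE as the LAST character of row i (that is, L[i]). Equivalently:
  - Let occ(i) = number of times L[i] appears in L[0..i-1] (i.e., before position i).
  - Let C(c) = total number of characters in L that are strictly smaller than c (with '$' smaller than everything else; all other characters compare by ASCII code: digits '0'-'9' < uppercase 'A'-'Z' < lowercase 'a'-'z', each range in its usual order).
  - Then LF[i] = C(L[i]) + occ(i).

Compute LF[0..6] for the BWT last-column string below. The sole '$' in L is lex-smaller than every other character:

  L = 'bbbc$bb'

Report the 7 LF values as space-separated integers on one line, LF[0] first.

Char counts: '$':1, 'b':5, 'c':1
C (first-col start): C('$')=0, C('b')=1, C('c')=6
L[0]='b': occ=0, LF[0]=C('b')+0=1+0=1
L[1]='b': occ=1, LF[1]=C('b')+1=1+1=2
L[2]='b': occ=2, LF[2]=C('b')+2=1+2=3
L[3]='c': occ=0, LF[3]=C('c')+0=6+0=6
L[4]='$': occ=0, LF[4]=C('$')+0=0+0=0
L[5]='b': occ=3, LF[5]=C('b')+3=1+3=4
L[6]='b': occ=4, LF[6]=C('b')+4=1+4=5

Answer: 1 2 3 6 0 4 5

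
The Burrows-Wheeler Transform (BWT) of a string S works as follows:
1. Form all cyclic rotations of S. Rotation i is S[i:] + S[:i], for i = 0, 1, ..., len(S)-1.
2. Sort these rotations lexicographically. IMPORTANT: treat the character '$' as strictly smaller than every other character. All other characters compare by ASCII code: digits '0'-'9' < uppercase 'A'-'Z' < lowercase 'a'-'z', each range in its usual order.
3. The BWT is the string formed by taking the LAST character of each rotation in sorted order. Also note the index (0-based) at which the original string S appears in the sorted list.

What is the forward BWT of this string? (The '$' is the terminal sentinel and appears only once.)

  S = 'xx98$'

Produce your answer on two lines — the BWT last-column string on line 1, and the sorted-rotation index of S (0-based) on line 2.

Answer: 89xx$
4

Derivation:
All 5 rotations (rotation i = S[i:]+S[:i]):
  rot[0] = xx98$
  rot[1] = x98$x
  rot[2] = 98$xx
  rot[3] = 8$xx9
  rot[4] = $xx98
Sorted (with $ < everything):
  sorted[0] = $xx98  (last char: '8')
  sorted[1] = 8$xx9  (last char: '9')
  sorted[2] = 98$xx  (last char: 'x')
  sorted[3] = x98$x  (last char: 'x')
  sorted[4] = xx98$  (last char: '$')
Last column: 89xx$
Original string S is at sorted index 4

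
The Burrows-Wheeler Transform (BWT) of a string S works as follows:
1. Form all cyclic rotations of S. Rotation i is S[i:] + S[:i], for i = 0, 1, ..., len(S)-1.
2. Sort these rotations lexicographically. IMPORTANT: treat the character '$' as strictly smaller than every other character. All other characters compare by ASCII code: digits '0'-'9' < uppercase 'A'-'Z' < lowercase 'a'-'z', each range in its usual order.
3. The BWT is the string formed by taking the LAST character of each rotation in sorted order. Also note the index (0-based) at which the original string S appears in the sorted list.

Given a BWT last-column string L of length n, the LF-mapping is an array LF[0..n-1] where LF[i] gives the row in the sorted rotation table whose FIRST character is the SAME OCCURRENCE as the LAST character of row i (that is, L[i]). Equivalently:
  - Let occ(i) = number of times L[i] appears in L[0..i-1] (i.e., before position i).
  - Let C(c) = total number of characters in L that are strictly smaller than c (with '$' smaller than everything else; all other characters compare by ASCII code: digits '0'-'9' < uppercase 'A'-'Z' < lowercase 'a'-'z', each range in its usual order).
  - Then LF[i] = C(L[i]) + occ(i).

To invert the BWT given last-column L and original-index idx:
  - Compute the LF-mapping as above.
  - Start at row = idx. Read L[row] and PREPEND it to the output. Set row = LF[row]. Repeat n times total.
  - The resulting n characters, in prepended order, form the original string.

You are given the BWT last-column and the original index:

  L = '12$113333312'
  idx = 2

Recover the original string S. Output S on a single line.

Answer: 11133233321$

Derivation:
LF mapping: 1 5 0 2 3 7 8 9 10 11 4 6
Walk LF starting at row 2, prepending L[row]:
  step 1: row=2, L[2]='$', prepend. Next row=LF[2]=0
  step 2: row=0, L[0]='1', prepend. Next row=LF[0]=1
  step 3: row=1, L[1]='2', prepend. Next row=LF[1]=5
  step 4: row=5, L[5]='3', prepend. Next row=LF[5]=7
  step 5: row=7, L[7]='3', prepend. Next row=LF[7]=9
  step 6: row=9, L[9]='3', prepend. Next row=LF[9]=11
  step 7: row=11, L[11]='2', prepend. Next row=LF[11]=6
  step 8: row=6, L[6]='3', prepend. Next row=LF[6]=8
  step 9: row=8, L[8]='3', prepend. Next row=LF[8]=10
  step 10: row=10, L[10]='1', prepend. Next row=LF[10]=4
  step 11: row=4, L[4]='1', prepend. Next row=LF[4]=3
  step 12: row=3, L[3]='1', prepend. Next row=LF[3]=2
Reversed output: 11133233321$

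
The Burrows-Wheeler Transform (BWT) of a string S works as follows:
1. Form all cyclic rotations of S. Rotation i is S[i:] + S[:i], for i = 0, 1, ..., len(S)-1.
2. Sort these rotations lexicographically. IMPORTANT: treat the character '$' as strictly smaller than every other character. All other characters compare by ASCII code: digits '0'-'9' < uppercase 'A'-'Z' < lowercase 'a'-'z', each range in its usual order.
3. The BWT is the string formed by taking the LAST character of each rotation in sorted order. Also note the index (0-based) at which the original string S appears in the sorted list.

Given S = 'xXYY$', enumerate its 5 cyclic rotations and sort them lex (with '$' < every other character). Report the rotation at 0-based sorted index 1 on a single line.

All 5 rotations (rotation i = S[i:]+S[:i]):
  rot[0] = xXYY$
  rot[1] = XYY$x
  rot[2] = YY$xX
  rot[3] = Y$xXY
  rot[4] = $xXYY
Sorted (with $ < everything):
  sorted[0] = $xXYY
  sorted[1] = XYY$x
  sorted[2] = Y$xXY
  sorted[3] = YY$xX
  sorted[4] = xXYY$
sorted[1] = XYY$x

Answer: XYY$x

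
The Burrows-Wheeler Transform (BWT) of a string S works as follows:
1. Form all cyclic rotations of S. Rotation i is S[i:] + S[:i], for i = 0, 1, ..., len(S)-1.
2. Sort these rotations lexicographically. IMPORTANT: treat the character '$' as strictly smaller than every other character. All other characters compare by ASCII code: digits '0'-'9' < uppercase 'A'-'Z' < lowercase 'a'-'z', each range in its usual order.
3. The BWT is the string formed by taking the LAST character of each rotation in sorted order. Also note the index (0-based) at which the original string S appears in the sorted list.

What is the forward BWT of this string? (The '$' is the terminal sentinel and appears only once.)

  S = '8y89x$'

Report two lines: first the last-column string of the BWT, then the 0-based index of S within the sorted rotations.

All 6 rotations (rotation i = S[i:]+S[:i]):
  rot[0] = 8y89x$
  rot[1] = y89x$8
  rot[2] = 89x$8y
  rot[3] = 9x$8y8
  rot[4] = x$8y89
  rot[5] = $8y89x
Sorted (with $ < everything):
  sorted[0] = $8y89x  (last char: 'x')
  sorted[1] = 89x$8y  (last char: 'y')
  sorted[2] = 8y89x$  (last char: '$')
  sorted[3] = 9x$8y8  (last char: '8')
  sorted[4] = x$8y89  (last char: '9')
  sorted[5] = y89x$8  (last char: '8')
Last column: xy$898
Original string S is at sorted index 2

Answer: xy$898
2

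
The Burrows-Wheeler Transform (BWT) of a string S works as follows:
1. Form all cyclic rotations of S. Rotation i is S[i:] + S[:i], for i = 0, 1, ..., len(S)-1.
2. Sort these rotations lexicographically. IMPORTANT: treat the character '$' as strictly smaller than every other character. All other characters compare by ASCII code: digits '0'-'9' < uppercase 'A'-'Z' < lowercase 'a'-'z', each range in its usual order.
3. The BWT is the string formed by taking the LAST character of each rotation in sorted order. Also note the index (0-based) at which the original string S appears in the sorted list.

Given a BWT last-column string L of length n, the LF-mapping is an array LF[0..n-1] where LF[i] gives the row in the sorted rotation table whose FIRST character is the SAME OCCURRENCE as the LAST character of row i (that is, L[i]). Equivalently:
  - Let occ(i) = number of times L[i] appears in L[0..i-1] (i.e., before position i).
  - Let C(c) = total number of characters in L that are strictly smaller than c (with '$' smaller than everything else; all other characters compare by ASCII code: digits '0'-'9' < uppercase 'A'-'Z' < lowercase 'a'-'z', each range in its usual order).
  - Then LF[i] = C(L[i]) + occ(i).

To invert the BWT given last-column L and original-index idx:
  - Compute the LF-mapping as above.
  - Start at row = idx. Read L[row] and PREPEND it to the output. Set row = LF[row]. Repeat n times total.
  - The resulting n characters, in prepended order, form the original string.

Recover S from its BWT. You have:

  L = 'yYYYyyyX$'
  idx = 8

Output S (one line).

LF mapping: 5 2 3 4 6 7 8 1 0
Walk LF starting at row 8, prepending L[row]:
  step 1: row=8, L[8]='$', prepend. Next row=LF[8]=0
  step 2: row=0, L[0]='y', prepend. Next row=LF[0]=5
  step 3: row=5, L[5]='y', prepend. Next row=LF[5]=7
  step 4: row=7, L[7]='X', prepend. Next row=LF[7]=1
  step 5: row=1, L[1]='Y', prepend. Next row=LF[1]=2
  step 6: row=2, L[2]='Y', prepend. Next row=LF[2]=3
  step 7: row=3, L[3]='Y', prepend. Next row=LF[3]=4
  step 8: row=4, L[4]='y', prepend. Next row=LF[4]=6
  step 9: row=6, L[6]='y', prepend. Next row=LF[6]=8
Reversed output: yyYYYXyy$

Answer: yyYYYXyy$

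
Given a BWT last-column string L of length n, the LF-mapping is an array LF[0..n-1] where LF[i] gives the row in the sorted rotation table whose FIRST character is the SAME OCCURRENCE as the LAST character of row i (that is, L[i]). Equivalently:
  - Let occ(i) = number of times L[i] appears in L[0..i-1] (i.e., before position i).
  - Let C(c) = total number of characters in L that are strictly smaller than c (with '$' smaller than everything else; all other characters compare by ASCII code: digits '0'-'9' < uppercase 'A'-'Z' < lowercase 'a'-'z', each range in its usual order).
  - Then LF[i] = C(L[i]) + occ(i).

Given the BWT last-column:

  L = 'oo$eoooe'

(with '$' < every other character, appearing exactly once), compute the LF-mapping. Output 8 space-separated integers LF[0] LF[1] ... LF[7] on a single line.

Char counts: '$':1, 'e':2, 'o':5
C (first-col start): C('$')=0, C('e')=1, C('o')=3
L[0]='o': occ=0, LF[0]=C('o')+0=3+0=3
L[1]='o': occ=1, LF[1]=C('o')+1=3+1=4
L[2]='$': occ=0, LF[2]=C('$')+0=0+0=0
L[3]='e': occ=0, LF[3]=C('e')+0=1+0=1
L[4]='o': occ=2, LF[4]=C('o')+2=3+2=5
L[5]='o': occ=3, LF[5]=C('o')+3=3+3=6
L[6]='o': occ=4, LF[6]=C('o')+4=3+4=7
L[7]='e': occ=1, LF[7]=C('e')+1=1+1=2

Answer: 3 4 0 1 5 6 7 2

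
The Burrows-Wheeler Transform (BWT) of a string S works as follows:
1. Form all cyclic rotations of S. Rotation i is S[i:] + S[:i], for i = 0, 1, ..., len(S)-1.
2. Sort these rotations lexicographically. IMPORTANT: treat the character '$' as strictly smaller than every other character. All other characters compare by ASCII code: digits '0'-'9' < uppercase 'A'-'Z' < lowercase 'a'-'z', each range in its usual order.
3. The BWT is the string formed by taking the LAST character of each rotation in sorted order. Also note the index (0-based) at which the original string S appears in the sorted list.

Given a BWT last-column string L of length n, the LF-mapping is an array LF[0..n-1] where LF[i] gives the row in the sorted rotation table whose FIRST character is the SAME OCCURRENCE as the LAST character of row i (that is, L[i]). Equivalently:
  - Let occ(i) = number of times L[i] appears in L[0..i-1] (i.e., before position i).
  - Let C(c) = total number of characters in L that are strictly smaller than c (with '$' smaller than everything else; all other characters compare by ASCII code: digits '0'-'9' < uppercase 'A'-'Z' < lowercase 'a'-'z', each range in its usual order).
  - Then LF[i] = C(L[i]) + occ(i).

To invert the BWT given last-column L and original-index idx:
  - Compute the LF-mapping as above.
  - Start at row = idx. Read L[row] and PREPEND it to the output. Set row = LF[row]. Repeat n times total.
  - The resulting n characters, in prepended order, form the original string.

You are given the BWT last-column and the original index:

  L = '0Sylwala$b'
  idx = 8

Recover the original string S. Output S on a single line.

LF mapping: 1 2 9 6 8 3 7 4 0 5
Walk LF starting at row 8, prepending L[row]:
  step 1: row=8, L[8]='$', prepend. Next row=LF[8]=0
  step 2: row=0, L[0]='0', prepend. Next row=LF[0]=1
  step 3: row=1, L[1]='S', prepend. Next row=LF[1]=2
  step 4: row=2, L[2]='y', prepend. Next row=LF[2]=9
  step 5: row=9, L[9]='b', prepend. Next row=LF[9]=5
  step 6: row=5, L[5]='a', prepend. Next row=LF[5]=3
  step 7: row=3, L[3]='l', prepend. Next row=LF[3]=6
  step 8: row=6, L[6]='l', prepend. Next row=LF[6]=7
  step 9: row=7, L[7]='a', prepend. Next row=LF[7]=4
  step 10: row=4, L[4]='w', prepend. Next row=LF[4]=8
Reversed output: wallabyS0$

Answer: wallabyS0$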